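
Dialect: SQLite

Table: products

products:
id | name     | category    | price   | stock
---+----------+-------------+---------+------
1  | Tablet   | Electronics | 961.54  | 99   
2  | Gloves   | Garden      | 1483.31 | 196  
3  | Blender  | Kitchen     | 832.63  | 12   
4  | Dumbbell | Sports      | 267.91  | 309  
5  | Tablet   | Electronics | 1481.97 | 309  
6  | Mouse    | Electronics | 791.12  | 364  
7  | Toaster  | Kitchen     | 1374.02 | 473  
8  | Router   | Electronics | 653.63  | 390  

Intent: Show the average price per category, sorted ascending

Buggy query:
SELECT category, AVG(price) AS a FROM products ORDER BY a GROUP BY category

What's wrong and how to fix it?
Bug: ORDER BY appears before GROUP BY; SQL clause order requires GROUP BY first

Fix: Move ORDER BY to the end, after GROUP BY

Corrected query:
SELECT category, AVG(price) AS a FROM products GROUP BY category ORDER BY a

Result:
category    | a       
------------+---------
Sports      | 267.91  
Electronics | 972.065 
Kitchen     | 1103.325
Garden      | 1483.31 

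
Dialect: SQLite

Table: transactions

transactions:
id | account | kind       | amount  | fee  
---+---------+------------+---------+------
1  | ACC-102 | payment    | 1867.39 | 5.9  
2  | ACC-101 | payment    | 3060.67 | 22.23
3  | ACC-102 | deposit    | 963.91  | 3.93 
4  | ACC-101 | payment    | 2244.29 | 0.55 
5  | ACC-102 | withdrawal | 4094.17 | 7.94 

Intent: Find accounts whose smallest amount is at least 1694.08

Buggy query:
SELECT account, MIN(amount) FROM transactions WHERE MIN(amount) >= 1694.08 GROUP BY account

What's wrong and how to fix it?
Bug: MIN() in WHERE is a misuse of aggregate

Fix: Use HAVING for the per-group MIN condition

Corrected query:
SELECT account, MIN(amount) FROM transactions GROUP BY account HAVING MIN(amount) >= 1694.08

Result:
account | MIN(amount)
--------+------------
ACC-101 | 2244.29    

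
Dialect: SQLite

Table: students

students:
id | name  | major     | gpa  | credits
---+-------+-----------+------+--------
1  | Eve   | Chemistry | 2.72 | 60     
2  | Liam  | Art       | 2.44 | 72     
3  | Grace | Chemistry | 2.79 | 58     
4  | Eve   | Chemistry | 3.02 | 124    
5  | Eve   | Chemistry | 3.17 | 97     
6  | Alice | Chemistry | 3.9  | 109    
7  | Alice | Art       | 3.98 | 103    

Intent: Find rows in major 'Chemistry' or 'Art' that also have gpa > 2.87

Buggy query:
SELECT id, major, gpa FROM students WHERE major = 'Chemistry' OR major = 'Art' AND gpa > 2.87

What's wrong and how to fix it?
Bug: AND binds tighter than OR, so this parses as major = 'Chemistry' OR (major = 'Art' AND gpa > 2.87)

Fix: Group the OR with parentheses (or use IN), then AND the threshold

Corrected query:
SELECT id, major, gpa FROM students WHERE (major = 'Chemistry' OR major = 'Art') AND gpa > 2.87

Result:
id | major     | gpa 
---+-----------+-----
4  | Chemistry | 3.02
5  | Chemistry | 3.17
6  | Chemistry | 3.9 
7  | Art       | 3.98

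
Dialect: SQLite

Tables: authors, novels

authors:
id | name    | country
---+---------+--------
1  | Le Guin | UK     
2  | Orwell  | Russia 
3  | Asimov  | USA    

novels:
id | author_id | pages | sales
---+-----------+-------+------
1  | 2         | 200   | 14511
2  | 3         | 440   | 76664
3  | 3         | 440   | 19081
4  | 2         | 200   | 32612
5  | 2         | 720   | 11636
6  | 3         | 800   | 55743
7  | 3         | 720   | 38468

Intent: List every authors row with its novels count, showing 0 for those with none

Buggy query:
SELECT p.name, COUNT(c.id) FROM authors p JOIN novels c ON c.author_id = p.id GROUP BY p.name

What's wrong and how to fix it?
Bug: INNER JOIN drops authors rows that have no matching novels rows

Fix: Use LEFT JOIN so parents without children still appear (COUNT(c.id) gives 0)

Corrected query:
SELECT p.name, COUNT(c.id) FROM authors p LEFT JOIN novels c ON c.author_id = p.id GROUP BY p.name

Result:
name    | COUNT(c.id)
--------+------------
Asimov  | 4          
Le Guin | 0          
Orwell  | 3          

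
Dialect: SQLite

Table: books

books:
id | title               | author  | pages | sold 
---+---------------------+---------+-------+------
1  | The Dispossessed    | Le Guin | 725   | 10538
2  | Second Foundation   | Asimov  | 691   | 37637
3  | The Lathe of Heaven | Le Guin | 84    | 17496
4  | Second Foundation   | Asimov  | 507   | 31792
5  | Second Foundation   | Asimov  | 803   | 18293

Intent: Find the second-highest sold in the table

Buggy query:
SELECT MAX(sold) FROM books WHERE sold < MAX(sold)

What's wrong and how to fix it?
Bug: MAX(sold) on the right of the comparison is an aggregate-in-WHERE error

Fix: Compute the overall MAX in a subquery, then take MAX of rows below it

Corrected query:
SELECT MAX(sold) FROM books WHERE sold < (SELECT MAX(sold) FROM books)

Result:
MAX(sold)
---------
31792    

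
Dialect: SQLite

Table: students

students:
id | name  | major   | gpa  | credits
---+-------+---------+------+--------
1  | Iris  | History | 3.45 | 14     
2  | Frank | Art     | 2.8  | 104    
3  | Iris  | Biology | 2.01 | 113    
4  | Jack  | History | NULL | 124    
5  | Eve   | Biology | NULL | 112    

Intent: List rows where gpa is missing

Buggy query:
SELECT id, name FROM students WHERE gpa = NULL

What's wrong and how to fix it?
Bug: Comparing to NULL with '=' never matches; NULL = NULL is unknown, not true

Fix: Use IS NULL to test for NULL

Corrected query:
SELECT id, name FROM students WHERE gpa IS NULL

Result:
id | name
---+-----
4  | Jack
5  | Eve 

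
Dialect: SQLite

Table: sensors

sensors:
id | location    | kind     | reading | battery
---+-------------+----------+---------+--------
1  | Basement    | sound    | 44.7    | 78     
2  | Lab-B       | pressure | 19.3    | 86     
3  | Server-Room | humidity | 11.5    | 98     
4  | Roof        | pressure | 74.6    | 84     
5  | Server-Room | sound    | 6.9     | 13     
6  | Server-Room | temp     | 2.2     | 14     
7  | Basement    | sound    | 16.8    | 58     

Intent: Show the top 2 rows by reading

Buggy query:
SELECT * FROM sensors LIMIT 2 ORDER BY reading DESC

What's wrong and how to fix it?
Bug: ORDER BY cannot follow LIMIT; LIMIT is the final clause

Fix: Swap the clauses: ORDER BY first, then LIMIT

Corrected query:
SELECT * FROM sensors ORDER BY reading DESC LIMIT 2

Result:
id | location | kind     | reading | battery
---+----------+----------+---------+--------
4  | Roof     | pressure | 74.6    | 84     
1  | Basement | sound    | 44.7    | 78     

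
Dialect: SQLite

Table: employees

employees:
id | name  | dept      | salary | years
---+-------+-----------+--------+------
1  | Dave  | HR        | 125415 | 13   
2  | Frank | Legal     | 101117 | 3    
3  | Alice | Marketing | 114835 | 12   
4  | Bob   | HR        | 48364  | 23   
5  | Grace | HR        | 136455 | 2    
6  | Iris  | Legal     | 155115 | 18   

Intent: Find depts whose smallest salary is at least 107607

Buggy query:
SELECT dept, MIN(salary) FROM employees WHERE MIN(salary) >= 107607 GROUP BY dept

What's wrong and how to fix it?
Bug: Aggregates like MIN are computed per group after WHERE runs

Fix: Replace WHERE with HAVING after the GROUP BY

Corrected query:
SELECT dept, MIN(salary) FROM employees GROUP BY dept HAVING MIN(salary) >= 107607

Result:
dept      | MIN(salary)
----------+------------
Marketing | 114835     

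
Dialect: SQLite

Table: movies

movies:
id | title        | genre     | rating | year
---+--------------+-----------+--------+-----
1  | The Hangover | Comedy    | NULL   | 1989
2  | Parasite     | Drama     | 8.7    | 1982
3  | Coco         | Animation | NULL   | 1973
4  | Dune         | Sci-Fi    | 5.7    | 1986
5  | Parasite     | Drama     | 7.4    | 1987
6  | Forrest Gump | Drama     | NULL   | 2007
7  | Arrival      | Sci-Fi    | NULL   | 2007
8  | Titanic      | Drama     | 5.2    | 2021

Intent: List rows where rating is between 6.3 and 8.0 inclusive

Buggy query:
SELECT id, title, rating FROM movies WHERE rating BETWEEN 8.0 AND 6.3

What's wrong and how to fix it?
Bug: The bounds are reversed; BETWEEN a AND b requires a <= b to match anything

Fix: Swap the bounds so the smaller value comes first

Corrected query:
SELECT id, title, rating FROM movies WHERE rating BETWEEN 6.3 AND 8.0

Result:
id | title    | rating
---+----------+-------
5  | Parasite | 7.4   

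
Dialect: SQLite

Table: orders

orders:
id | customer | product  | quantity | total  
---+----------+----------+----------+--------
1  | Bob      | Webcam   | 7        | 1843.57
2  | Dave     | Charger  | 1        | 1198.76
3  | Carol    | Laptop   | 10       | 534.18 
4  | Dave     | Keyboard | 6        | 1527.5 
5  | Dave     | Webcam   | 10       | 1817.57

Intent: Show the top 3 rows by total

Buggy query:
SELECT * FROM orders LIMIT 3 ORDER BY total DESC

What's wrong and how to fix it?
Bug: LIMIT must come after ORDER BY

Fix: Swap the clauses: ORDER BY first, then LIMIT

Corrected query:
SELECT * FROM orders ORDER BY total DESC LIMIT 3

Result:
id | customer | product  | quantity | total  
---+----------+----------+----------+--------
1  | Bob      | Webcam   | 7        | 1843.57
5  | Dave     | Webcam   | 10       | 1817.57
4  | Dave     | Keyboard | 6        | 1527.5 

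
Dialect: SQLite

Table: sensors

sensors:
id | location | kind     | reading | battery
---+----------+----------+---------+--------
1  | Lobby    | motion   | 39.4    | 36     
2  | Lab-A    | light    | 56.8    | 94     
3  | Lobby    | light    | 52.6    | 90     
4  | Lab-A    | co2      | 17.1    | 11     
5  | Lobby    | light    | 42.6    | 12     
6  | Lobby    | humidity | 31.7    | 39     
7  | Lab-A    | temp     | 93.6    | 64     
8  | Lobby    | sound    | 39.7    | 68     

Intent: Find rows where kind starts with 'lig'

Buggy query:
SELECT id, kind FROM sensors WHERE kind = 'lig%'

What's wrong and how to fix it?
Bug: Wildcards only work with LIKE; '=' treats '%' as a literal character

Fix: Replace '=' with LIKE so 'lig%' is treated as a pattern

Corrected query:
SELECT id, kind FROM sensors WHERE kind LIKE 'lig%'

Result:
id | kind 
---+------
2  | light
3  | light
5  | light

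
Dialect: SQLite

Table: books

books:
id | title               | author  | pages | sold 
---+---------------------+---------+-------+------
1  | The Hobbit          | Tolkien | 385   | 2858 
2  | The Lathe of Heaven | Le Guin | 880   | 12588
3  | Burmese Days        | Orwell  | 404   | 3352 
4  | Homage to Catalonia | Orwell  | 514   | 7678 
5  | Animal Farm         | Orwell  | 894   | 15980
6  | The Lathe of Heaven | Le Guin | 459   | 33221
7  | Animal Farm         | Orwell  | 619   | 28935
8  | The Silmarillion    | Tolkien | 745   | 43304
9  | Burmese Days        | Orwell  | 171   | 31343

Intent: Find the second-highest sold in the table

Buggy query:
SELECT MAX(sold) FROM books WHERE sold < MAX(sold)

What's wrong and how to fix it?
Bug: MAX(sold) on the right of the comparison is an aggregate-in-WHERE error

Fix: Put the inner MAX in a scalar subquery

Corrected query:
SELECT MAX(sold) FROM books WHERE sold < (SELECT MAX(sold) FROM books)

Result:
MAX(sold)
---------
33221    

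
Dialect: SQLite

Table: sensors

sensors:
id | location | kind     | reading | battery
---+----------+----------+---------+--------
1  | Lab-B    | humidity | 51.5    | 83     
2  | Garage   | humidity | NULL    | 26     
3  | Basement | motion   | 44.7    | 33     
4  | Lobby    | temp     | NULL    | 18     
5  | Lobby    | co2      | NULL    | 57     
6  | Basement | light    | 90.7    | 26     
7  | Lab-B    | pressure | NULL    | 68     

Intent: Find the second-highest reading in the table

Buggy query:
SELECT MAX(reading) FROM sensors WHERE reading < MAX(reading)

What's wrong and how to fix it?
Bug: The inner MAX is an aggregate inside WHERE, which is not allowed

Fix: Put the inner MAX in a scalar subquery

Corrected query:
SELECT MAX(reading) FROM sensors WHERE reading < (SELECT MAX(reading) FROM sensors)

Result:
MAX(reading)
------------
51.5        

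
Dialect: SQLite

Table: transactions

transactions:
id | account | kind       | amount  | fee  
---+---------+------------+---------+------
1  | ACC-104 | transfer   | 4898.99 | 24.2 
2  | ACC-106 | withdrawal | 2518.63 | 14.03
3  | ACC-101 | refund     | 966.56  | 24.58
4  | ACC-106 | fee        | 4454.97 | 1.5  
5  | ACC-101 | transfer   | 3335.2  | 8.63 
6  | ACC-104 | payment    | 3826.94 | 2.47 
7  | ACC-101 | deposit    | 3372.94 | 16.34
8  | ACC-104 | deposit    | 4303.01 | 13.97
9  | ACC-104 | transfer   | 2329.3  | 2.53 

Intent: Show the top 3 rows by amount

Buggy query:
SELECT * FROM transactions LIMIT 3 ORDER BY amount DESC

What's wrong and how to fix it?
Bug: ORDER BY cannot follow LIMIT; LIMIT is the final clause

Fix: Sort with ORDER BY, then apply LIMIT

Corrected query:
SELECT * FROM transactions ORDER BY amount DESC LIMIT 3

Result:
id | account | kind     | amount  | fee  
---+---------+----------+---------+------
1  | ACC-104 | transfer | 4898.99 | 24.2 
4  | ACC-106 | fee      | 4454.97 | 1.5  
8  | ACC-104 | deposit  | 4303.01 | 13.97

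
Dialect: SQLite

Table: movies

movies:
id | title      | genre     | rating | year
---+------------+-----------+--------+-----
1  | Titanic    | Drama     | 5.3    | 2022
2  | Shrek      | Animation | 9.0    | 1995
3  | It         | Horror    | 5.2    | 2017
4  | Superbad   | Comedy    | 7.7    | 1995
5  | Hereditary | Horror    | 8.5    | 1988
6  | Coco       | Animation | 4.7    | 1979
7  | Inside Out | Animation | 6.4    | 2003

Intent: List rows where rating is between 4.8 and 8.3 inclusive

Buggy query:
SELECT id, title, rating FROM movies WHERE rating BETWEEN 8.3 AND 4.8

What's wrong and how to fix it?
Bug: The bounds are reversed; BETWEEN a AND b requires a <= b to match anything

Fix: Swap the bounds so the smaller value comes first

Corrected query:
SELECT id, title, rating FROM movies WHERE rating BETWEEN 4.8 AND 8.3

Result:
id | title      | rating
---+------------+-------
1  | Titanic    | 5.3   
3  | It         | 5.2   
4  | Superbad   | 7.7   
7  | Inside Out | 6.4   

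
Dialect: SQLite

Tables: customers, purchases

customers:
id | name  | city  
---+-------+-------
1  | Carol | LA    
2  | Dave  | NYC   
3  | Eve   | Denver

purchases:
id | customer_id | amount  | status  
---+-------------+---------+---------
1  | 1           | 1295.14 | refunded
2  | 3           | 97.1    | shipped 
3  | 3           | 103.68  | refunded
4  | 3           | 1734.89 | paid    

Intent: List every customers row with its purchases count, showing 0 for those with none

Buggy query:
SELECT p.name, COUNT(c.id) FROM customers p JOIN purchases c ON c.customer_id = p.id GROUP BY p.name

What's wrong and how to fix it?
Bug: An inner join excludes parents with zero children

Fix: Use LEFT JOIN so parents without children still appear (COUNT(c.id) gives 0)

Corrected query:
SELECT p.name, COUNT(c.id) FROM customers p LEFT JOIN purchases c ON c.customer_id = p.id GROUP BY p.name

Result:
name  | COUNT(c.id)
------+------------
Carol | 1          
Dave  | 0          
Eve   | 3          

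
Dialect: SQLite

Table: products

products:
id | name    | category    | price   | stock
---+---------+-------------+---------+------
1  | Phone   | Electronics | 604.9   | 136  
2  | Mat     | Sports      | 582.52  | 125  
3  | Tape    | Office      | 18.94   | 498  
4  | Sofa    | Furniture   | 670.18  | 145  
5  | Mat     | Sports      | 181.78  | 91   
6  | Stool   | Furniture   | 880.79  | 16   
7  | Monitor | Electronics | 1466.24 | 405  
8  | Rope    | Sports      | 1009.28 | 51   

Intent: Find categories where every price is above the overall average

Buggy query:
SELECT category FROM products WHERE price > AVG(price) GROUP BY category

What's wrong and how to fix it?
Bug: WHERE evaluates per row before aggregation, so AVG() is unavailable

Fix: Use a subquery for AVG and a HAVING MIN(...) filter so the condition holds for every row in the group

Corrected query:
SELECT category FROM products GROUP BY category HAVING MIN(price) > (SELECT AVG(price) FROM products)

Result:
(no rows)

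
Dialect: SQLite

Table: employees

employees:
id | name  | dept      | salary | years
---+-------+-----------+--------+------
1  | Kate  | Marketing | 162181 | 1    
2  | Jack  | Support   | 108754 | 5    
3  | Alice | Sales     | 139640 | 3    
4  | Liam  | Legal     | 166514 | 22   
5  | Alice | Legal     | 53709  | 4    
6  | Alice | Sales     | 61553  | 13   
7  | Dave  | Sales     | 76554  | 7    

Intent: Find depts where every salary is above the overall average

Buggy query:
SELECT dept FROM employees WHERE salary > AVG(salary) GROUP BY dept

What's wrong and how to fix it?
Bug: WHERE evaluates per row before aggregation, so AVG() is unavailable

Fix: Compute the overall average in a scalar subquery and compare each group's MIN against it in HAVING

Corrected query:
SELECT dept FROM employees GROUP BY dept HAVING MIN(salary) > (SELECT AVG(salary) FROM employees)

Result:
dept     
---------
Marketing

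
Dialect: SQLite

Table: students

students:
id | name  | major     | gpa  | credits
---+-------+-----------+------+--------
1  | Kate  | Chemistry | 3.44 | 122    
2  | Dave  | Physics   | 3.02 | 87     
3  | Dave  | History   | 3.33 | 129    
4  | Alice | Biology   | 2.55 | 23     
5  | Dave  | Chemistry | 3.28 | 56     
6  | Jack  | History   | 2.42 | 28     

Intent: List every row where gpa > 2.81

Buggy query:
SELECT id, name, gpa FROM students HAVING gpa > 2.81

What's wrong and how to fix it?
Bug: HAVING filters the output of aggregation, but this query has no GROUP BY and no aggregate functions, so SQLite rejects it (HAVING clause on a non-aggregate query); the condition here is per row

Fix: Use WHERE for row-level filtering

Corrected query:
SELECT id, name, gpa FROM students WHERE gpa > 2.81

Result:
id | name | gpa 
---+------+-----
1  | Kate | 3.44
2  | Dave | 3.02
3  | Dave | 3.33
5  | Dave | 3.28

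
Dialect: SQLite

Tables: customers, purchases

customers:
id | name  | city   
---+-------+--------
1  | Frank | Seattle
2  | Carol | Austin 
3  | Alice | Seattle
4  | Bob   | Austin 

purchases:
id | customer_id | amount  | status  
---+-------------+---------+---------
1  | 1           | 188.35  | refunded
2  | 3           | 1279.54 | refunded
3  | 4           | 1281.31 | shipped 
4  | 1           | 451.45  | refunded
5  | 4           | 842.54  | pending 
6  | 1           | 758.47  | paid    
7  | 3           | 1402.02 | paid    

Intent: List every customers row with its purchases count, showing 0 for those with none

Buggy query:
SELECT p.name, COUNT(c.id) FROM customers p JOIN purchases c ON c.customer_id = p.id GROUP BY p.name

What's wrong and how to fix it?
Bug: INNER JOIN drops customers rows that have no matching purchases rows

Fix: Switch to LEFT JOIN to retain unmatched parent rows

Corrected query:
SELECT p.name, COUNT(c.id) FROM customers p LEFT JOIN purchases c ON c.customer_id = p.id GROUP BY p.name

Result:
name  | COUNT(c.id)
------+------------
Alice | 2          
Bob   | 2          
Carol | 0          
Frank | 3          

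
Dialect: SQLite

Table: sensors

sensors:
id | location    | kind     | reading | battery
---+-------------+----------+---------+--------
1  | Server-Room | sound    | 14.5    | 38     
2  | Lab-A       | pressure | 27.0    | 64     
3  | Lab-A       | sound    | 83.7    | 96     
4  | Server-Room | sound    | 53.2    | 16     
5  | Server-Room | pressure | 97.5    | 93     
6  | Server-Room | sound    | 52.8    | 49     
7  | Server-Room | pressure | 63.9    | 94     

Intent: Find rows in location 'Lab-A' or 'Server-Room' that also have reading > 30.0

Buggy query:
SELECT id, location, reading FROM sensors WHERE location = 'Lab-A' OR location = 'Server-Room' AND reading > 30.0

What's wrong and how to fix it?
Bug: AND binds tighter than OR, so this parses as location = 'Lab-A' OR (location = 'Server-Room' AND reading > 30.0)

Fix: Add parentheses around the OR so the AND applies to both alternatives

Corrected query:
SELECT id, location, reading FROM sensors WHERE (location = 'Lab-A' OR location = 'Server-Room') AND reading > 30.0

Result:
id | location    | reading
---+-------------+--------
3  | Lab-A       | 83.7   
4  | Server-Room | 53.2   
5  | Server-Room | 97.5   
6  | Server-Room | 52.8   
7  | Server-Room | 63.9   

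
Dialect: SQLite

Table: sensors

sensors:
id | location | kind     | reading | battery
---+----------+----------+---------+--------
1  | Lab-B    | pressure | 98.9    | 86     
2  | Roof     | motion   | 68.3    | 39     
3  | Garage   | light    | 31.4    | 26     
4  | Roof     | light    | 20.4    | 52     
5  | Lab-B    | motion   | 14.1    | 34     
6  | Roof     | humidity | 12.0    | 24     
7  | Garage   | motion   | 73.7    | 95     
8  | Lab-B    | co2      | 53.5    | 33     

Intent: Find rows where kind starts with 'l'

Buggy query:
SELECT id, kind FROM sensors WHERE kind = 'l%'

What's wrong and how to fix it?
Bug: '=' compares the literal string including the % character; pattern matching needs LIKE

Fix: Replace '=' with LIKE so 'l%' is treated as a pattern

Corrected query:
SELECT id, kind FROM sensors WHERE kind LIKE 'l%'

Result:
id | kind 
---+------
3  | light
4  | light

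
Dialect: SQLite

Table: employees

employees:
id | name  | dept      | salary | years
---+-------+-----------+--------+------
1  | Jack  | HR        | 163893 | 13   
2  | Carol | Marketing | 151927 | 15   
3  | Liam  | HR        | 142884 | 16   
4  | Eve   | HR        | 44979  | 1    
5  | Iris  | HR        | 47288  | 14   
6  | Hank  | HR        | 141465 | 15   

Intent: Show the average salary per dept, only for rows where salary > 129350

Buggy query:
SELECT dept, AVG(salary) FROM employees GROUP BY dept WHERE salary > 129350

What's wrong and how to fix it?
Bug: WHERE cannot follow GROUP BY

Fix: Place WHERE between FROM and GROUP BY

Corrected query:
SELECT dept, AVG(salary) FROM employees WHERE salary > 129350 GROUP BY dept

Result:
dept      | AVG(salary)
----------+------------
HR        | 149414     
Marketing | 151927     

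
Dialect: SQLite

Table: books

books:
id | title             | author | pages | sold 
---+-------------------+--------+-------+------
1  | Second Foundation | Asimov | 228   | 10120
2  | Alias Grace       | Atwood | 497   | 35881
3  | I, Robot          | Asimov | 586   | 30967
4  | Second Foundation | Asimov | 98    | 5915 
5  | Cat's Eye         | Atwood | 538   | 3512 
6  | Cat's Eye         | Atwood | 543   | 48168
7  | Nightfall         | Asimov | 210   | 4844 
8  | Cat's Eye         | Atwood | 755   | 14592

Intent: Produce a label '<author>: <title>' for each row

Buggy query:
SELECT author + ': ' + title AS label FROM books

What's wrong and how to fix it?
Bug: '+' is numeric addition; on text columns SQLite converts them to 0 instead of concatenating

Fix: Use the || operator for string concatenation

Corrected query:
SELECT author || ': ' || title AS label FROM books

Result:
label                    
-------------------------
Asimov: Second Foundation
Atwood: Alias Grace      
Asimov: I, Robot         
Asimov: Second Foundation
Atwood: Cat's Eye        
Atwood: Cat's Eye        
Asimov: Nightfall        
Atwood: Cat's Eye        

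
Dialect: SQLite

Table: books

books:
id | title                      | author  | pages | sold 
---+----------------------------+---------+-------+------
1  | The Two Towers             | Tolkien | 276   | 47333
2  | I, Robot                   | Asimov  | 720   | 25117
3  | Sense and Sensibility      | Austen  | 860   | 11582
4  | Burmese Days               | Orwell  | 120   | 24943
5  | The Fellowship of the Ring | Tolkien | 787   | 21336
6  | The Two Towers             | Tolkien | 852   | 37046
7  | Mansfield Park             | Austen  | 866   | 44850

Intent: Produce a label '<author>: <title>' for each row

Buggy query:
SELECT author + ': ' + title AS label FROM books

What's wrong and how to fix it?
Bug: SQLite uses || for string concatenation; + coerces text to numbers (yielding 0)

Fix: Use the || operator for string concatenation

Corrected query:
SELECT author || ': ' || title AS label FROM books

Result:
label                              
-----------------------------------
Tolkien: The Two Towers            
Asimov: I, Robot                   
Austen: Sense and Sensibility      
Orwell: Burmese Days               
Tolkien: The Fellowship of the Ring
Tolkien: The Two Towers            
Austen: Mansfield Park             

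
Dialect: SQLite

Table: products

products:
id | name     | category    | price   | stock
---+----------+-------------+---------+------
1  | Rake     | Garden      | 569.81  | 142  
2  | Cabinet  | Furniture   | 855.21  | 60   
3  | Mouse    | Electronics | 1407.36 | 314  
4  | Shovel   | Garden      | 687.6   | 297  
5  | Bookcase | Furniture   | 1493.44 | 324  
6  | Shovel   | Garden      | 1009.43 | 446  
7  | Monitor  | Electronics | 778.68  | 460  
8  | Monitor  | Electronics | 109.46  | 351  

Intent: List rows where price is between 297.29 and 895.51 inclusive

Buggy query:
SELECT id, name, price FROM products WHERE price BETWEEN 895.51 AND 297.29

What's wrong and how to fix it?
Bug: BETWEEN expects the lower bound first; with 895.51 AND 297.29 the range is empty

Fix: Write BETWEEN 297.29 AND 895.51

Corrected query:
SELECT id, name, price FROM products WHERE price BETWEEN 297.29 AND 895.51

Result:
id | name    | price 
---+---------+-------
1  | Rake    | 569.81
2  | Cabinet | 855.21
4  | Shovel  | 687.6 
7  | Monitor | 778.68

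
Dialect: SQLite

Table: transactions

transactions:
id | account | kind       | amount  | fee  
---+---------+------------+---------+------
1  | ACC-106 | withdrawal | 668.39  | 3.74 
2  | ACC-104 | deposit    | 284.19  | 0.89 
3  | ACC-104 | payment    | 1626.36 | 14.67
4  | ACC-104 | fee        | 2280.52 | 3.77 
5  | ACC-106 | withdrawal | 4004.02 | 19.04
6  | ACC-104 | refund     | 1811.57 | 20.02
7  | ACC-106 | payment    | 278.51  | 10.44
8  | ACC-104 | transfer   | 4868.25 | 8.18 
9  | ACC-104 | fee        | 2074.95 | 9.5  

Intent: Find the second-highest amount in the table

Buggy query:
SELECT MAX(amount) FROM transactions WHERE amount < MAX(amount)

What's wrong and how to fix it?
Bug: The inner MAX is an aggregate inside WHERE, which is not allowed

Fix: Compute the overall MAX in a subquery, then take MAX of rows below it

Corrected query:
SELECT MAX(amount) FROM transactions WHERE amount < (SELECT MAX(amount) FROM transactions)

Result:
MAX(amount)
-----------
4004.02    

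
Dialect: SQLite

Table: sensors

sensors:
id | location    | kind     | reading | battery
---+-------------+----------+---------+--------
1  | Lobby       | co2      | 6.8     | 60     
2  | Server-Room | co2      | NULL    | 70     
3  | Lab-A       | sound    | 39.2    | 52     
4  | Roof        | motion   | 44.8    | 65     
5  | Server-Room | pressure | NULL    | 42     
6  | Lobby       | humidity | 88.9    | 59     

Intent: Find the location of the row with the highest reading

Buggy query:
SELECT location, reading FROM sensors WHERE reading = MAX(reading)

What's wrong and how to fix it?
Bug: WHERE is evaluated per row; an aggregate over the whole table isn't defined there

Fix: Wrap MAX in a scalar subquery so WHERE compares against a single value

Corrected query:
SELECT location, reading FROM sensors WHERE reading = (SELECT MAX(reading) FROM sensors)

Result:
location | reading
---------+--------
Lobby    | 88.9   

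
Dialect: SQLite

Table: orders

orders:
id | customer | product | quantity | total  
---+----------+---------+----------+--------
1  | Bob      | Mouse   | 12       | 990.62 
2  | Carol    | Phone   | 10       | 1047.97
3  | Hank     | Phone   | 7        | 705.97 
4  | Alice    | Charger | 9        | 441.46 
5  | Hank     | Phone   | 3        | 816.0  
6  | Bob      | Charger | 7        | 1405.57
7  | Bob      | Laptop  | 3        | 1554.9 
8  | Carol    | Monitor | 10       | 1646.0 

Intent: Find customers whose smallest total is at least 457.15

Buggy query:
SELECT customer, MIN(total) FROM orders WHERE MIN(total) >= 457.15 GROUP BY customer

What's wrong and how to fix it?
Bug: Aggregates like MIN are computed per group after WHERE runs

Fix: Use HAVING for the per-group MIN condition

Corrected query:
SELECT customer, MIN(total) FROM orders GROUP BY customer HAVING MIN(total) >= 457.15

Result:
customer | MIN(total)
---------+-----------
Bob      | 990.62    
Carol    | 1047.97   
Hank     | 705.97    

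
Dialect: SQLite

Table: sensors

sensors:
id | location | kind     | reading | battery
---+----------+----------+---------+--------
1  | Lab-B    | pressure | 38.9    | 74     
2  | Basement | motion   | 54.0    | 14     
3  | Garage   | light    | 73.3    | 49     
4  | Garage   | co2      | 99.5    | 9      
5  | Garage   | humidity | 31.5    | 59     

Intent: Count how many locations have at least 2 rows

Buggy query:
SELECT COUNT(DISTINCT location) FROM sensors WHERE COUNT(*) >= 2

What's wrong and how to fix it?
Bug: WHERE filters individual rows, not groups, so a group-level COUNT is invalid there

Fix: Group first with HAVING COUNT(*) >= 2, then COUNT the resulting groups

Corrected query:
SELECT COUNT(*) FROM (SELECT location FROM sensors GROUP BY location HAVING COUNT(*) >= 2)

Result:
COUNT(*)
--------
1       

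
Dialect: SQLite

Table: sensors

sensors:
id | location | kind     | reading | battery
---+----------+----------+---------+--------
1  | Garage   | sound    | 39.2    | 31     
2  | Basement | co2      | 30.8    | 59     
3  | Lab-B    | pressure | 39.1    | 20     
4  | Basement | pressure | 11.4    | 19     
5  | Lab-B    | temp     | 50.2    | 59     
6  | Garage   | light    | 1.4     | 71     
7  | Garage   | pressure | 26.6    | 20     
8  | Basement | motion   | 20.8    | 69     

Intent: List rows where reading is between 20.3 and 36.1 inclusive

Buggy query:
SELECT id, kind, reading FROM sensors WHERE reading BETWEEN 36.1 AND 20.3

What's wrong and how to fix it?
Bug: The bounds are reversed; BETWEEN a AND b requires a <= b to match anything

Fix: Swap the bounds so the smaller value comes first

Corrected query:
SELECT id, kind, reading FROM sensors WHERE reading BETWEEN 20.3 AND 36.1

Result:
id | kind     | reading
---+----------+--------
2  | co2      | 30.8   
7  | pressure | 26.6   
8  | motion   | 20.8   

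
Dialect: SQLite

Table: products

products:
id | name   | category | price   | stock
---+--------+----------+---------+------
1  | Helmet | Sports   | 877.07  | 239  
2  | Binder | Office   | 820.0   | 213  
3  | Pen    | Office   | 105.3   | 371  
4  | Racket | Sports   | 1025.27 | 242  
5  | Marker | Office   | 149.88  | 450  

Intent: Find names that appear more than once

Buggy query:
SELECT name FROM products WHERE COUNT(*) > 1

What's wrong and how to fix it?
Bug: WHERE can't reference COUNT(*); aggregates are computed after WHERE

Fix: Group first, then use HAVING for the count condition

Corrected query:
SELECT name FROM products GROUP BY name HAVING COUNT(*) > 1

Result:
(no rows)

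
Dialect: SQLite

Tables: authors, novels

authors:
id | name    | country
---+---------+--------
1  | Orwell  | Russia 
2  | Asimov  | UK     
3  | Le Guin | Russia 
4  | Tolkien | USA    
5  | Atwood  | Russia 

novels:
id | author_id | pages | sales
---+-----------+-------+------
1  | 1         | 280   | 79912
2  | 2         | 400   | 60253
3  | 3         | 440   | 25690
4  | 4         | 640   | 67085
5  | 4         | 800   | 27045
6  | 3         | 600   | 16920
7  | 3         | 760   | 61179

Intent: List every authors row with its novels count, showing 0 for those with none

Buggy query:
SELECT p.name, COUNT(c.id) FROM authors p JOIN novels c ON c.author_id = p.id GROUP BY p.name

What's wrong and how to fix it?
Bug: INNER JOIN drops authors rows that have no matching novels rows

Fix: Switch to LEFT JOIN to retain unmatched parent rows

Corrected query:
SELECT p.name, COUNT(c.id) FROM authors p LEFT JOIN novels c ON c.author_id = p.id GROUP BY p.name

Result:
name    | COUNT(c.id)
--------+------------
Asimov  | 1          
Atwood  | 0          
Le Guin | 3          
Orwell  | 1          
Tolkien | 2          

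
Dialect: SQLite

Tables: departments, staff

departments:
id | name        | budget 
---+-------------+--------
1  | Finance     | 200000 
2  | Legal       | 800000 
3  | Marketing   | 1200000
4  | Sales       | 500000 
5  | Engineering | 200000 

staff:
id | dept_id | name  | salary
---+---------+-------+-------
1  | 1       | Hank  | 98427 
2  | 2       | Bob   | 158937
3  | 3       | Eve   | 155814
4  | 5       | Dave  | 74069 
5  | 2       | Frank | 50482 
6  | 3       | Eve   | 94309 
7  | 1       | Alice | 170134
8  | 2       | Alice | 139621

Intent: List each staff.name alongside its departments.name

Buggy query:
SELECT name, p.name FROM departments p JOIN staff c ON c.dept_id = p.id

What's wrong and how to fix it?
Bug: 'name' exists in both joined tables, so the database can't tell which one is meant

Fix: Qualify the column with its table alias (c.name)

Corrected query:
SELECT c.name, p.name FROM departments p JOIN staff c ON c.dept_id = p.id

Result:
name  | name       
------+------------
Hank  | Finance    
Bob   | Legal      
Eve   | Marketing  
Dave  | Engineering
Frank | Legal      
Eve   | Marketing  
Alice | Finance    
Alice | Legal      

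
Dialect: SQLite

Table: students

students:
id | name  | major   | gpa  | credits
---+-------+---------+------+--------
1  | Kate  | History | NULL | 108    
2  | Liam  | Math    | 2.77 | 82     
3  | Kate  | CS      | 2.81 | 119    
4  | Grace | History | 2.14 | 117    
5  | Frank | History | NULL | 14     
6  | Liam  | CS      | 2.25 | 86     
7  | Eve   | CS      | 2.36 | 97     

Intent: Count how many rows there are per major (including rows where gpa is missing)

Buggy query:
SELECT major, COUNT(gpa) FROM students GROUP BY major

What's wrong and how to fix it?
Bug: COUNT(gpa) skips NULLs, so groups with missing gpa are undercounted

Fix: Replace COUNT(gpa) with COUNT(*)

Corrected query:
SELECT major, COUNT(*) FROM students GROUP BY major

Result:
major   | COUNT(*)
--------+---------
CS      | 3       
History | 3       
Math    | 1       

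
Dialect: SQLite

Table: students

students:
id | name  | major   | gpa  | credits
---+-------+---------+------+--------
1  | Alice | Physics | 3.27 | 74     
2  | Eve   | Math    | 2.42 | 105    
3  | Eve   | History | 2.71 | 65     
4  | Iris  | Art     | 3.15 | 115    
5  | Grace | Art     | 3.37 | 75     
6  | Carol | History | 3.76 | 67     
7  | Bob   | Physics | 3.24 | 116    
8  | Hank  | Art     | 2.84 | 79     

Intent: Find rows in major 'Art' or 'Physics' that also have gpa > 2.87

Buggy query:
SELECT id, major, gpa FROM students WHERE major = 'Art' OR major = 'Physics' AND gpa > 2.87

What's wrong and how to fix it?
Bug: AND binds tighter than OR, so this parses as major = 'Art' OR (major = 'Physics' AND gpa > 2.87)

Fix: Add parentheses around the OR so the AND applies to both alternatives

Corrected query:
SELECT id, major, gpa FROM students WHERE (major = 'Art' OR major = 'Physics') AND gpa > 2.87

Result:
id | major   | gpa 
---+---------+-----
1  | Physics | 3.27
4  | Art     | 3.15
5  | Art     | 3.37
7  | Physics | 3.24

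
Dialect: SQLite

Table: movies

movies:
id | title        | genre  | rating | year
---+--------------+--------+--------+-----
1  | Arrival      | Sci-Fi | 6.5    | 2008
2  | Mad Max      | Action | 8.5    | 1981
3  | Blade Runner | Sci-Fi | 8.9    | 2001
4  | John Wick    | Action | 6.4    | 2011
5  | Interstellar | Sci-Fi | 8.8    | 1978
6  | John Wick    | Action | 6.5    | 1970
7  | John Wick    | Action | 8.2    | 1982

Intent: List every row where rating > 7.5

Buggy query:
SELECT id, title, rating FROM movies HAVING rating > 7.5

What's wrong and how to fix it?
Bug: HAVING filters the output of aggregation, but this query has no GROUP BY and no aggregate functions, so SQLite rejects it (HAVING clause on a non-aggregate query); the condition here is per row

Fix: Replace HAVING with WHERE since the condition applies to individual rows

Corrected query:
SELECT id, title, rating FROM movies WHERE rating > 7.5

Result:
id | title        | rating
---+--------------+-------
2  | Mad Max      | 8.5   
3  | Blade Runner | 8.9   
5  | Interstellar | 8.8   
7  | John Wick    | 8.2   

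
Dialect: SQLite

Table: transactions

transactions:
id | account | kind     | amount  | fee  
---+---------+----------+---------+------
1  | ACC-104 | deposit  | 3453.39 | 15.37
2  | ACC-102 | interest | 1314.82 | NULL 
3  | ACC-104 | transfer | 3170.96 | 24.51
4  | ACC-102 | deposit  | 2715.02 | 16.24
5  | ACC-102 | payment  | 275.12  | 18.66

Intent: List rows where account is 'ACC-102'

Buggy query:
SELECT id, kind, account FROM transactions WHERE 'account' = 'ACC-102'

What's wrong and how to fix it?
Bug: 'account' in single quotes is a string literal, not the column; the comparison is literal-vs-literal and never true

Fix: Remove the quotes around the column name (or use double quotes for an identifier)

Corrected query:
SELECT id, kind, account FROM transactions WHERE account = 'ACC-102'

Result:
id | kind     | account
---+----------+--------
2  | interest | ACC-102
4  | deposit  | ACC-102
5  | payment  | ACC-102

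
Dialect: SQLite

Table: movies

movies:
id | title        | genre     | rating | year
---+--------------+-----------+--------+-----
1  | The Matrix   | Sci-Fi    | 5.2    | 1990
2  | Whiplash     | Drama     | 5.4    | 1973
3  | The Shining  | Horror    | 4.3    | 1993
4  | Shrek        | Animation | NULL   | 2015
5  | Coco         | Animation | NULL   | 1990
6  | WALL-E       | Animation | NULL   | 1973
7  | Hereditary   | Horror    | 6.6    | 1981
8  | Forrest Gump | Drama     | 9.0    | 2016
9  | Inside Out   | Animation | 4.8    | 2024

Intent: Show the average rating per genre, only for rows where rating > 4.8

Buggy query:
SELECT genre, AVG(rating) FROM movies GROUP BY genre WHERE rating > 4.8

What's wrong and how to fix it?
Bug: WHERE cannot follow GROUP BY

Fix: Place WHERE between FROM and GROUP BY

Corrected query:
SELECT genre, AVG(rating) FROM movies WHERE rating > 4.8 GROUP BY genre

Result:
genre  | AVG(rating)
-------+------------
Drama  | 7.2        
Horror | 6.6        
Sci-Fi | 5.2        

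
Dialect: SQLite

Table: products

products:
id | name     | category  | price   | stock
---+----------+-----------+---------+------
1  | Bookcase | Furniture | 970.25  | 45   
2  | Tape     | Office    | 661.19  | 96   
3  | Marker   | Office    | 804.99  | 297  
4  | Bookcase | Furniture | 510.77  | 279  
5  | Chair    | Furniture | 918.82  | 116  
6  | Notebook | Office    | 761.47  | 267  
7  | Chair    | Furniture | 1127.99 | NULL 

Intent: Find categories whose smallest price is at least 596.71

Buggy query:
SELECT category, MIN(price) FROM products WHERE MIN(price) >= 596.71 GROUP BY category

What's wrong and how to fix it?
Bug: MIN() in WHERE is a misuse of aggregate

Fix: Use HAVING for the per-group MIN condition

Corrected query:
SELECT category, MIN(price) FROM products GROUP BY category HAVING MIN(price) >= 596.71

Result:
category | MIN(price)
---------+-----------
Office   | 661.19    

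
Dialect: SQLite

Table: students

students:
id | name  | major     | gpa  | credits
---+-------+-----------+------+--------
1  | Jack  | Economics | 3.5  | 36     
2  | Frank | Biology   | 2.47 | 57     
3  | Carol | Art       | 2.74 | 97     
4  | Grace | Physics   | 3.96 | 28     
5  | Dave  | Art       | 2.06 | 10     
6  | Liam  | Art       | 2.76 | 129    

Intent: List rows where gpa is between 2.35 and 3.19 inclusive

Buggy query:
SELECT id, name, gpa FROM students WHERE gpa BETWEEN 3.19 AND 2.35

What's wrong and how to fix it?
Bug: The bounds are reversed; BETWEEN a AND b requires a <= b to match anything

Fix: Write BETWEEN 2.35 AND 3.19

Corrected query:
SELECT id, name, gpa FROM students WHERE gpa BETWEEN 2.35 AND 3.19

Result:
id | name  | gpa 
---+-------+-----
2  | Frank | 2.47
3  | Carol | 2.74
6  | Liam  | 2.76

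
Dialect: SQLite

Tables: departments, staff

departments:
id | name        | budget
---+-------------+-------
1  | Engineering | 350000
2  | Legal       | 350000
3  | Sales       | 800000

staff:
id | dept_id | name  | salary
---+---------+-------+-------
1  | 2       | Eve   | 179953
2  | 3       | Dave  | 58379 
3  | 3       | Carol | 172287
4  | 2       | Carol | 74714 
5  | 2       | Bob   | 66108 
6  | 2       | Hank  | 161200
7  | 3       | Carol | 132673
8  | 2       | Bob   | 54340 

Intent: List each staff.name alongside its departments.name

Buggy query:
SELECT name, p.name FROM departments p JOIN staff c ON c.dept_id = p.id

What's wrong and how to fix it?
Bug: Both tables have a 'name' column; the unqualified reference is ambiguous

Fix: Prefix ambiguous columns with the table alias

Corrected query:
SELECT c.name, p.name FROM departments p JOIN staff c ON c.dept_id = p.id

Result:
name  | name 
------+------
Eve   | Legal
Dave  | Sales
Carol | Sales
Carol | Legal
Bob   | Legal
Hank  | Legal
Carol | Sales
Bob   | Legal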